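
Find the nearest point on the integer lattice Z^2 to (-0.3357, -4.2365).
(0, -4)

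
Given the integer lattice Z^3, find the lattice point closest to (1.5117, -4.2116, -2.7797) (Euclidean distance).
(2, -4, -3)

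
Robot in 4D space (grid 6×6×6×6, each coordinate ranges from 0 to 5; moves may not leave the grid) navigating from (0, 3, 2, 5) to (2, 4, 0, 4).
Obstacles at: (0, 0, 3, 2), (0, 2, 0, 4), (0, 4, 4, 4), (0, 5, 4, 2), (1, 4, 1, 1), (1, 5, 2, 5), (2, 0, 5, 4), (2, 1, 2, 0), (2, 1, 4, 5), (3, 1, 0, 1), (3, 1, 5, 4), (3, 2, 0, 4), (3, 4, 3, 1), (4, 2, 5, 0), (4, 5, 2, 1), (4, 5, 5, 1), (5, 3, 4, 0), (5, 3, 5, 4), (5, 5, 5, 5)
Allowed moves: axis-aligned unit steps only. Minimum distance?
6
(one shortest path: (0, 3, 2, 5) → (1, 3, 2, 5) → (2, 3, 2, 5) → (2, 4, 2, 5) → (2, 4, 1, 5) → (2, 4, 0, 5) → (2, 4, 0, 4))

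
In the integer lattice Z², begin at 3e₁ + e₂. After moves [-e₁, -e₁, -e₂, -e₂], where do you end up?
(1, -1)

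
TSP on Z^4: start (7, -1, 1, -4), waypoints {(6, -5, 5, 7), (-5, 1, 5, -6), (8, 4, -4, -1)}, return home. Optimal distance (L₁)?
92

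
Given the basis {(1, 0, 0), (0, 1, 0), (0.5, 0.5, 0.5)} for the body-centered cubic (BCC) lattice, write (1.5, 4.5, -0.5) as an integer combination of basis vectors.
2b₁ + 5b₂ - b₃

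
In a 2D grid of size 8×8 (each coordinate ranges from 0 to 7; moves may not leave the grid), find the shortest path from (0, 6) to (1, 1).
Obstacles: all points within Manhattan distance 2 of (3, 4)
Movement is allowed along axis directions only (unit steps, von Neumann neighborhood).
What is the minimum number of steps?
6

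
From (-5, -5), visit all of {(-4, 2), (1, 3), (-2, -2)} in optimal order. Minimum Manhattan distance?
18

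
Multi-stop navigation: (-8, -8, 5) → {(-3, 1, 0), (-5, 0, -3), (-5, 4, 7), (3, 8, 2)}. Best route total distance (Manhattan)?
52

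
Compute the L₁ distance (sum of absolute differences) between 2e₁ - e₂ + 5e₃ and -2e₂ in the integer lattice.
8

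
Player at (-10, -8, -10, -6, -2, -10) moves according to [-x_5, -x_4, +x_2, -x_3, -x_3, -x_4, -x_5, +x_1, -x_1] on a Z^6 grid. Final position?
(-10, -7, -12, -8, -4, -10)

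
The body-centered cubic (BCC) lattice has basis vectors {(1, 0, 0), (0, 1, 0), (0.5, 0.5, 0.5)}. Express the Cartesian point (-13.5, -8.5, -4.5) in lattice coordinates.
-9b₁ - 4b₂ - 9b₃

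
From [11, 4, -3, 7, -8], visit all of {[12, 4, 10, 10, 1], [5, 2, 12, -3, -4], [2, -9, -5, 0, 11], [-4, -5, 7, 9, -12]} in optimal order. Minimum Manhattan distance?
150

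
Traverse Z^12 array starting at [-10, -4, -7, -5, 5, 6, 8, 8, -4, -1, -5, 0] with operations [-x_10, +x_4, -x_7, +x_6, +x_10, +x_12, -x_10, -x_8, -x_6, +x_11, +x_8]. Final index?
(-10, -4, -7, -4, 5, 6, 7, 8, -4, -2, -4, 1)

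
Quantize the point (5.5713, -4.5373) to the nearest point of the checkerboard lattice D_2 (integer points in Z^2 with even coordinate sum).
(6, -4)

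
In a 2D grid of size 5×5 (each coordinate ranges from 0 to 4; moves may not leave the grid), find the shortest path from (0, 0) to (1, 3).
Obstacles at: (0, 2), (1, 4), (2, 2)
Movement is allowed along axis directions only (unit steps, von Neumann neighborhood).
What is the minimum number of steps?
4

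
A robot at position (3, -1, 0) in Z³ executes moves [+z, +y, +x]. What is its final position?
(4, 0, 1)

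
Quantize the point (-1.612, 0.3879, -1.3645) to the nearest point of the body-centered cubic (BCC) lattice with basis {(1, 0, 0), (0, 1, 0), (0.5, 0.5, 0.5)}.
(-1.5, 0.5, -1.5)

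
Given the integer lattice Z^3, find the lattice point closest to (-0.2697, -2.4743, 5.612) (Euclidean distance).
(0, -2, 6)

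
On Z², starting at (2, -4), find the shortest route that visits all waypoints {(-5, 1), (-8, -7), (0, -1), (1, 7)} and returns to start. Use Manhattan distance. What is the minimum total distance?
50
(one optimal route: (2, -4) → (-8, -7) → (-5, 1) → (1, 7) → (0, -1) → (2, -4))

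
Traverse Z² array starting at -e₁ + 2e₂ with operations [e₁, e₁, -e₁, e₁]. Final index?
(1, 2)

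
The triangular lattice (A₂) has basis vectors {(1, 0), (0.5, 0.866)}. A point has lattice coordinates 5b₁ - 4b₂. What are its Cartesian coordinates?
(3, -3.464)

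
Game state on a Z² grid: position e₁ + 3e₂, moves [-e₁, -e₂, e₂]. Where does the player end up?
(0, 3)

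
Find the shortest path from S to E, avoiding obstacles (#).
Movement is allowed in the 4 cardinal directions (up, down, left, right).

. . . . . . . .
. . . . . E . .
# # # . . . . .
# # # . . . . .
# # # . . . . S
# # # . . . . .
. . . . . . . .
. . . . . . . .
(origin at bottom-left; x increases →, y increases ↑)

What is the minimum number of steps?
5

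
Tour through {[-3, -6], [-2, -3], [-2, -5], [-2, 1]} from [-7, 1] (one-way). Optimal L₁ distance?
13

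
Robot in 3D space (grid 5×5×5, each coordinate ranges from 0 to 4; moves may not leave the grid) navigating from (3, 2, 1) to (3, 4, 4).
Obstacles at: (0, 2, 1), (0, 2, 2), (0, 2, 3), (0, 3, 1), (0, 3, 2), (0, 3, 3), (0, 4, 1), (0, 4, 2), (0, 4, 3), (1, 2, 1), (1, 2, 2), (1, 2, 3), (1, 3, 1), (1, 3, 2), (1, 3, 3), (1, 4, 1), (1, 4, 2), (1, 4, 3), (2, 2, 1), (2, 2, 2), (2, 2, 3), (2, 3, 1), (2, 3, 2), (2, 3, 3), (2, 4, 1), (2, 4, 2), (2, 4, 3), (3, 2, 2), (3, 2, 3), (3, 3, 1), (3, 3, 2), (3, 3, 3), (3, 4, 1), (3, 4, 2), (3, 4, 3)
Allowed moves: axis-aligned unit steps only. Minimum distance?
7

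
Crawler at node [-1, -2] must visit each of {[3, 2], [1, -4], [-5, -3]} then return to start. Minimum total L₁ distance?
28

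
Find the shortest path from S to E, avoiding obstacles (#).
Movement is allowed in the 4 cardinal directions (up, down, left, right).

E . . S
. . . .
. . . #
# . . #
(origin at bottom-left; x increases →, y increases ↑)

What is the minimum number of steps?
3
(one shortest path: (3, 3) → (2, 3) → (1, 3) → (0, 3))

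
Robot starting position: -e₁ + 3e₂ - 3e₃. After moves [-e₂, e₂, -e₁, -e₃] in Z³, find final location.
(-2, 3, -4)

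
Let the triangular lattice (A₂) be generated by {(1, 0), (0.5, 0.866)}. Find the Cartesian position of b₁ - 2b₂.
(0, -1.732)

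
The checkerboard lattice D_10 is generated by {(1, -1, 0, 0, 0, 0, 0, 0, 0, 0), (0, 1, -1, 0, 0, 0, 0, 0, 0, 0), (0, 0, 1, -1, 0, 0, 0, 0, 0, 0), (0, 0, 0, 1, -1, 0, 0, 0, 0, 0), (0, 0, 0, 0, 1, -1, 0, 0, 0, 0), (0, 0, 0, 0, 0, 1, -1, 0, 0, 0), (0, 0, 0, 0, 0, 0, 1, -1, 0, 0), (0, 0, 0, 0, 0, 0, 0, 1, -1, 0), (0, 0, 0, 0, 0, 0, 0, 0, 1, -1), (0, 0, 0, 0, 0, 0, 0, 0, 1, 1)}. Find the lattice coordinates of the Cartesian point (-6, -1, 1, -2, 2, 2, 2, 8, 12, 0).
-6b₁ - 7b₂ - 6b₃ - 8b₄ - 6b₅ - 4b₆ - 2b₇ + 6b₈ + 9b₉ + 9b₁₀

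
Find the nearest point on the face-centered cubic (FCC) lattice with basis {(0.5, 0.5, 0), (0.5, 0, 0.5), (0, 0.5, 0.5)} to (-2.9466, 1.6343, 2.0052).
(-3, 2, 2)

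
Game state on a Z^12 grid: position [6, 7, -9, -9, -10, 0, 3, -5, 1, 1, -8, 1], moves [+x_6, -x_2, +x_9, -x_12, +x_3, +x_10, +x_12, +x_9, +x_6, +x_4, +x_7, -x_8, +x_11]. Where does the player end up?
(6, 6, -8, -8, -10, 2, 4, -6, 3, 2, -7, 1)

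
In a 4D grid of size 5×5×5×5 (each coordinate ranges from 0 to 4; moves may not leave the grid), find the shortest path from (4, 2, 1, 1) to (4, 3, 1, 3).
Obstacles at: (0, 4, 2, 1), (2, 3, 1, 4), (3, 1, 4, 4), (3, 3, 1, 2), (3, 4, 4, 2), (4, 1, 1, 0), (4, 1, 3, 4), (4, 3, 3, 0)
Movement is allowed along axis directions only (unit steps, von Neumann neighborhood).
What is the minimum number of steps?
3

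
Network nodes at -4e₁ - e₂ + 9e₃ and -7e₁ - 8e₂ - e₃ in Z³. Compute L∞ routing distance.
10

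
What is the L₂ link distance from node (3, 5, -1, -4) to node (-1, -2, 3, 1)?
10.2956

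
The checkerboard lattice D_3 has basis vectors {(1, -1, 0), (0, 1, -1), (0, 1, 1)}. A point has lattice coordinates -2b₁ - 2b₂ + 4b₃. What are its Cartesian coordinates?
(-2, 4, 6)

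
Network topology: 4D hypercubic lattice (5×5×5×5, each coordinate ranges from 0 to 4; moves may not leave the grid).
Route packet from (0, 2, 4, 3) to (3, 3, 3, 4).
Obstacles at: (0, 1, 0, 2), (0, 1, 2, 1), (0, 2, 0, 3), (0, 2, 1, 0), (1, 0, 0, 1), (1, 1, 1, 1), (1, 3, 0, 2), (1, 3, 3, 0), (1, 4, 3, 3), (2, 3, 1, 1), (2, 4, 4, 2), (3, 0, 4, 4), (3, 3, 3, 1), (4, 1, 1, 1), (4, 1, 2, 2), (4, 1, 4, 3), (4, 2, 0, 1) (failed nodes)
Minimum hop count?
6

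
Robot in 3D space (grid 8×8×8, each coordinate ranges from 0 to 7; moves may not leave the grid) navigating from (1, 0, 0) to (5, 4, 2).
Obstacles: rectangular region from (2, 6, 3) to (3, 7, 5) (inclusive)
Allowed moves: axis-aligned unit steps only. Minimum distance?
10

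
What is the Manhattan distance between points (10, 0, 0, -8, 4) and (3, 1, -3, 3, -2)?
28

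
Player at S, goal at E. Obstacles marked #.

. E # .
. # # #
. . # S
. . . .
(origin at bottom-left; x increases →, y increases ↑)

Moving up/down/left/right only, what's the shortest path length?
8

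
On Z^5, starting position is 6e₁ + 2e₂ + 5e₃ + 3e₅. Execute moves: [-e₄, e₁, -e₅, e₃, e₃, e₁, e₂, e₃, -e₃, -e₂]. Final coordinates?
(8, 2, 7, -1, 2)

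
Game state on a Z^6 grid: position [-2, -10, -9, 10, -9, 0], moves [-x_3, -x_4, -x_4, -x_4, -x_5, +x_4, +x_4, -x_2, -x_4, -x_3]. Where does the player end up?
(-2, -11, -11, 8, -10, 0)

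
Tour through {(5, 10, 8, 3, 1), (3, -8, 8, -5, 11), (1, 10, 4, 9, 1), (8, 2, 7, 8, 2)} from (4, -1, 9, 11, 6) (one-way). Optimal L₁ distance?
88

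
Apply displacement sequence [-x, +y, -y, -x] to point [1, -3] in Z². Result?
(-1, -3)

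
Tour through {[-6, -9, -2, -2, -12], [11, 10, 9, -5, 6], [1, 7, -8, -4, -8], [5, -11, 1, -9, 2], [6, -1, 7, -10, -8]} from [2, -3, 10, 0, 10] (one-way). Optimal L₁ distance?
169
(one optimal route: (2, -3, 10, 0, 10) → (11, 10, 9, -5, 6) → (6, -1, 7, -10, -8) → (5, -11, 1, -9, 2) → (-6, -9, -2, -2, -12) → (1, 7, -8, -4, -8))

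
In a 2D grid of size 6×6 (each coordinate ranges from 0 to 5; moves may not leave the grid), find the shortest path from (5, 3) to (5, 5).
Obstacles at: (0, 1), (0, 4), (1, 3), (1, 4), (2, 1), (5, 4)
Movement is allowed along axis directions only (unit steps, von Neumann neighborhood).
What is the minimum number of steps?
4
(one shortest path: (5, 3) → (4, 3) → (4, 4) → (4, 5) → (5, 5))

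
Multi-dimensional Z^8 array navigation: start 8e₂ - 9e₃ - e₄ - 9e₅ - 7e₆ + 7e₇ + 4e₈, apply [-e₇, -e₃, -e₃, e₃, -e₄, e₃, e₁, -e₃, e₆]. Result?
(1, 8, -10, -2, -9, -6, 6, 4)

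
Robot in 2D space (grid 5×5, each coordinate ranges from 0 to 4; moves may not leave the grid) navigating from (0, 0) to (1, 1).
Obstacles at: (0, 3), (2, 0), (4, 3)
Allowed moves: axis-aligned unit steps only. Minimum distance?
2
(one shortest path: (0, 0) → (1, 0) → (1, 1))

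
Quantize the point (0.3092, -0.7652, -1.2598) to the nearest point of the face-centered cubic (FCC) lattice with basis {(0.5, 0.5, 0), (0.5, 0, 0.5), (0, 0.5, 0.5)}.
(0.5, -1, -1.5)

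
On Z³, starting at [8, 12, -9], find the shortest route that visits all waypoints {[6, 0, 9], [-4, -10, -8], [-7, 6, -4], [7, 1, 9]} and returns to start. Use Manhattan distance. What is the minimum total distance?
118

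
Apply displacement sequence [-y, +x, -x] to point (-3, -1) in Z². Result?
(-3, -2)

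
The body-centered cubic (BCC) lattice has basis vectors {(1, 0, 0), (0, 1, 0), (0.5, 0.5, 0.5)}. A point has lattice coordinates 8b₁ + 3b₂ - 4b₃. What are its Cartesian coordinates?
(6, 1, -2)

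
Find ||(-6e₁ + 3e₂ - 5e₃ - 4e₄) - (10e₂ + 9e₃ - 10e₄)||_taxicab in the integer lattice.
33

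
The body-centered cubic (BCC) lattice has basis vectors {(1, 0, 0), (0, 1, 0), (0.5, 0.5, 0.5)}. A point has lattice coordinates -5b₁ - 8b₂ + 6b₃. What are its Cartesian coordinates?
(-2, -5, 3)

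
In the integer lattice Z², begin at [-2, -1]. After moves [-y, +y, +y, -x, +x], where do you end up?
(-2, 0)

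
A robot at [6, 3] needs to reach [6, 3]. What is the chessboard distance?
0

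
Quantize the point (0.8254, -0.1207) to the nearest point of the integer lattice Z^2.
(1, 0)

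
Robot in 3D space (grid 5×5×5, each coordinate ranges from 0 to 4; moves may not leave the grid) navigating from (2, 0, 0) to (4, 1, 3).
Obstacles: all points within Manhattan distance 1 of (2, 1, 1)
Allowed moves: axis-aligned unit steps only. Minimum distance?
6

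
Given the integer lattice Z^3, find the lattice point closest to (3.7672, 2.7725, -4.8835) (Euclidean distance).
(4, 3, -5)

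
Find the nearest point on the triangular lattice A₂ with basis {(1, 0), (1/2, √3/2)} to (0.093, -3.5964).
(0, -3.464)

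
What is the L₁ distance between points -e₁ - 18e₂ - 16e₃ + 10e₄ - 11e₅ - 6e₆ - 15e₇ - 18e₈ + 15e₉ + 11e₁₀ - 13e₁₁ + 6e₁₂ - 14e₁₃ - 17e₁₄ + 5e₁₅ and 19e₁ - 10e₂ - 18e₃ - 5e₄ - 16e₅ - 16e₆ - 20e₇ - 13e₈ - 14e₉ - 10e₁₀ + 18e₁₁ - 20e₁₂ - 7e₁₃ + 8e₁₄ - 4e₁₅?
218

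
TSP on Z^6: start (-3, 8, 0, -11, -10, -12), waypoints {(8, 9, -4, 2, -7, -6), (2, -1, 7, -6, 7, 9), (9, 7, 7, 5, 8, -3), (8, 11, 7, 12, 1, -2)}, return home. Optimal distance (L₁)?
196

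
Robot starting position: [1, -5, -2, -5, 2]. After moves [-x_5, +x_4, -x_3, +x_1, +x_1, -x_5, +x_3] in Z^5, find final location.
(3, -5, -2, -4, 0)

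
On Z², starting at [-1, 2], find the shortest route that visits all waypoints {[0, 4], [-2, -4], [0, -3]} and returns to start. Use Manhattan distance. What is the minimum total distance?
20
(one optimal route: (-1, 2) → (0, 4) → (0, -3) → (-2, -4) → (-1, 2))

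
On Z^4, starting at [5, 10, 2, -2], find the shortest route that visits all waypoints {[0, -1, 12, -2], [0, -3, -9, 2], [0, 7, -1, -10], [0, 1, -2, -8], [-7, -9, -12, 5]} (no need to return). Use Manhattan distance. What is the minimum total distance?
96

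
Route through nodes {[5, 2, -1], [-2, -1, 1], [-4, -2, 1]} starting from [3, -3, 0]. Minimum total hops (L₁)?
23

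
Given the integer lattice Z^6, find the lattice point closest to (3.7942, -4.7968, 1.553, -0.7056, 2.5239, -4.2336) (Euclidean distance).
(4, -5, 2, -1, 3, -4)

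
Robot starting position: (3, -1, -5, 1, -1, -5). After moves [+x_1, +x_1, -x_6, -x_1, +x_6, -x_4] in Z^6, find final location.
(4, -1, -5, 0, -1, -5)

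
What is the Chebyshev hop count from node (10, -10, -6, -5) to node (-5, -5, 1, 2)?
15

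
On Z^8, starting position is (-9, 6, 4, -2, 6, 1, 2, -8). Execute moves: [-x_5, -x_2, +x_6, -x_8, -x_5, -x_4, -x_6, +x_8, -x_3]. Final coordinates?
(-9, 5, 3, -3, 4, 1, 2, -8)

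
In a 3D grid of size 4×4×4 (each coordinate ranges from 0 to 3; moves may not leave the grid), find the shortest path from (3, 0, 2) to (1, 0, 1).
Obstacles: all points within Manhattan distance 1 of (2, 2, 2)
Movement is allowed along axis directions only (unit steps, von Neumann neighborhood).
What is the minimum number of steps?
3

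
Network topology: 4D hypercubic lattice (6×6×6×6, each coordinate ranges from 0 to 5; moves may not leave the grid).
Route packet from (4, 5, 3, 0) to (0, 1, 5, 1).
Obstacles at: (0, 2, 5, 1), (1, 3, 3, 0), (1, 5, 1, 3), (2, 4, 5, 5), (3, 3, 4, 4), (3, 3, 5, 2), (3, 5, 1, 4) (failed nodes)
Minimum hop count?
11
(one shortest path: (4, 5, 3, 0) → (3, 5, 3, 0) → (2, 5, 3, 0) → (1, 5, 3, 0) → (0, 5, 3, 0) → (0, 4, 3, 0) → (0, 3, 3, 0) → (0, 2, 3, 0) → (0, 1, 3, 0) → (0, 1, 4, 0) → (0, 1, 5, 0) → (0, 1, 5, 1))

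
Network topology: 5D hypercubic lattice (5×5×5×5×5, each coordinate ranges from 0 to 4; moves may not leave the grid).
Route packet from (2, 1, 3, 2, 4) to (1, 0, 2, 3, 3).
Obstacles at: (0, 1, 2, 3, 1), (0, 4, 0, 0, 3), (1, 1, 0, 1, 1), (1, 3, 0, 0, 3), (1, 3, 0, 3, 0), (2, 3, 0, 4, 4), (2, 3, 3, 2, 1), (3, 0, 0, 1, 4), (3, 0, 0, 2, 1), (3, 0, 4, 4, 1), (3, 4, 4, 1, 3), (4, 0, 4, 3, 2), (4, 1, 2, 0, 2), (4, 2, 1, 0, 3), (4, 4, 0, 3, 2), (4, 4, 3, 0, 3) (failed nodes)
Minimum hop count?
5
(one shortest path: (2, 1, 3, 2, 4) → (1, 1, 3, 2, 4) → (1, 0, 3, 2, 4) → (1, 0, 2, 2, 4) → (1, 0, 2, 3, 4) → (1, 0, 2, 3, 3))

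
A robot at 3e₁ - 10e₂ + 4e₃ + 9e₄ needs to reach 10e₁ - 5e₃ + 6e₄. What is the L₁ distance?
29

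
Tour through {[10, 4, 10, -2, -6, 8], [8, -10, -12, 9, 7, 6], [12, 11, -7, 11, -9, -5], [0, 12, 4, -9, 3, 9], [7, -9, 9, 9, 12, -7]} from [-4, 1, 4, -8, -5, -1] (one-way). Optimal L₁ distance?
230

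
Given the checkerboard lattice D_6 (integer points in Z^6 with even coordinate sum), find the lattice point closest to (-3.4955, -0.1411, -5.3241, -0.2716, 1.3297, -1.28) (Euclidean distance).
(-3, 0, -5, 0, 1, -1)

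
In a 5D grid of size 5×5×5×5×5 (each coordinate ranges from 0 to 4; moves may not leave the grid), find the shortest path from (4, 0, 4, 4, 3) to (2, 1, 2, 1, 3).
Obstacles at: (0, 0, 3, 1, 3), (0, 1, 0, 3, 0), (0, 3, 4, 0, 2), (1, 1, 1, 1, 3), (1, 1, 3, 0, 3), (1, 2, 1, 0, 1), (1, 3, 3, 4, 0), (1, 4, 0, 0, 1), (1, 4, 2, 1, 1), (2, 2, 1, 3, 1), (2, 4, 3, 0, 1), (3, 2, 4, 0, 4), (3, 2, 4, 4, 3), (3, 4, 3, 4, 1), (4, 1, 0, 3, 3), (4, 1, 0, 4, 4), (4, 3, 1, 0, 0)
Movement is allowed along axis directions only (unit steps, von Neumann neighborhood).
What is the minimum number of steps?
8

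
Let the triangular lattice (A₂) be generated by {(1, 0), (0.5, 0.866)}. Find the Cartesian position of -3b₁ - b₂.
(-3.5, -0.866)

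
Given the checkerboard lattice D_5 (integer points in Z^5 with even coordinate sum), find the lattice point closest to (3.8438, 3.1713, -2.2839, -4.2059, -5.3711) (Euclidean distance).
(4, 3, -2, -4, -5)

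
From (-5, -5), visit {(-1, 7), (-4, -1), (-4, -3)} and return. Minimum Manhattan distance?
32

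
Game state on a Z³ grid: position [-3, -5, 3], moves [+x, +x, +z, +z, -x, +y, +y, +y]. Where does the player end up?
(-2, -2, 5)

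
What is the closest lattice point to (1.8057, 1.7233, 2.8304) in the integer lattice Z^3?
(2, 2, 3)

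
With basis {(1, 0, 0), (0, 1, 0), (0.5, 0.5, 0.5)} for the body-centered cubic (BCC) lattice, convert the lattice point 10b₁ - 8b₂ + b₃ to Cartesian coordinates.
(10.5, -7.5, 0.5)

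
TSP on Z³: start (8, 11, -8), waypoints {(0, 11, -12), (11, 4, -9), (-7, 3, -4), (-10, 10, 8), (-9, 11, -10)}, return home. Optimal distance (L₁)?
100
(one optimal route: (8, 11, -8) → (0, 11, -12) → (-9, 11, -10) → (-10, 10, 8) → (-7, 3, -4) → (11, 4, -9) → (8, 11, -8))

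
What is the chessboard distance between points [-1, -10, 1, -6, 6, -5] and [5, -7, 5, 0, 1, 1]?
6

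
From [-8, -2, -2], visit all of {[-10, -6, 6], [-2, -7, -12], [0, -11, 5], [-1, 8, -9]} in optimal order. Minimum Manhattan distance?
72
(one optimal route: (-8, -2, -2) → (-10, -6, 6) → (0, -11, 5) → (-2, -7, -12) → (-1, 8, -9))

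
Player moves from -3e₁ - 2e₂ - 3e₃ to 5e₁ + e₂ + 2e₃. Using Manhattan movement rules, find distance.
16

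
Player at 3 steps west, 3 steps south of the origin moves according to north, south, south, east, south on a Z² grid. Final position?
(-2, -5)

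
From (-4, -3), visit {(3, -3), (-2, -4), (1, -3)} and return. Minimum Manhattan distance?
16
(one optimal route: (-4, -3) → (3, -3) → (1, -3) → (-2, -4) → (-4, -3))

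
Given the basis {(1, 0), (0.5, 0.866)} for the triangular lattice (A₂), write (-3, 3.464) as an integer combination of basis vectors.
-5b₁ + 4b₂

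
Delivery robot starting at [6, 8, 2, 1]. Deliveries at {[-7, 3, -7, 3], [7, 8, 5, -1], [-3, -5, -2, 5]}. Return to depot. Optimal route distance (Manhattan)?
90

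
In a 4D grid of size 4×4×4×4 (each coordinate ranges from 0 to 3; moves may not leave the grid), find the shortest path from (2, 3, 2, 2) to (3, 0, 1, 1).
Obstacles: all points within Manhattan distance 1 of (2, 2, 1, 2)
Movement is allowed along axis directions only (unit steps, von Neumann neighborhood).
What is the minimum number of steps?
6
(one shortest path: (2, 3, 2, 2) → (3, 3, 2, 2) → (3, 2, 2, 2) → (3, 1, 2, 2) → (3, 0, 2, 2) → (3, 0, 1, 2) → (3, 0, 1, 1))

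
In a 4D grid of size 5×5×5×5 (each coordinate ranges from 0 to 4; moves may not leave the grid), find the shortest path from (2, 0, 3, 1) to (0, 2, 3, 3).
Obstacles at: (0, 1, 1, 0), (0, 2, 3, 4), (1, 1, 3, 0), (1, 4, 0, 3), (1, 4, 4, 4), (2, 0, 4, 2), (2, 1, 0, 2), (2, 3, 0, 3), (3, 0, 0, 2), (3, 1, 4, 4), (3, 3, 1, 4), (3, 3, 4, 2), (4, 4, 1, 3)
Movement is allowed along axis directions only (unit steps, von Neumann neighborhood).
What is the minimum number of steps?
6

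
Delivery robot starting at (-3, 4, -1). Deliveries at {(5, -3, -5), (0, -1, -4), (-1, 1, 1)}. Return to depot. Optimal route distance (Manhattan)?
42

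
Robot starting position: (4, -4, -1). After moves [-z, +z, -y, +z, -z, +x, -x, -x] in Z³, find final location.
(3, -5, -1)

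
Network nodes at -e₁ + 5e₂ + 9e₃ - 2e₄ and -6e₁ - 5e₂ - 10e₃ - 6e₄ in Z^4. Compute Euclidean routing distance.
22.4054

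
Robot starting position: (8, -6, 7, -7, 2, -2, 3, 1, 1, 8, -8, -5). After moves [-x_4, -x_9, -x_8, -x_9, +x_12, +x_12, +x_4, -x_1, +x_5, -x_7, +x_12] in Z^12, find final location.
(7, -6, 7, -7, 3, -2, 2, 0, -1, 8, -8, -2)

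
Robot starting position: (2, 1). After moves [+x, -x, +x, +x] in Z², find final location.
(4, 1)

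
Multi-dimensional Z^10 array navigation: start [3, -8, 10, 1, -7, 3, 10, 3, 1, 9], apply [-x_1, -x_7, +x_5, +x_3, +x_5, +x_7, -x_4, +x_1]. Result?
(3, -8, 11, 0, -5, 3, 10, 3, 1, 9)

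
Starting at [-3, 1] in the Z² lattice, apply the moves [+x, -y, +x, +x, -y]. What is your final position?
(0, -1)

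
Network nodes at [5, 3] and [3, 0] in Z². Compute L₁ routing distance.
5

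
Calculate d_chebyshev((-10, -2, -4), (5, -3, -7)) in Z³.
15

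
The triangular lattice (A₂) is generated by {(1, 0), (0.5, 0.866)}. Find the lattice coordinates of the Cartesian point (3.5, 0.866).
3b₁ + b₂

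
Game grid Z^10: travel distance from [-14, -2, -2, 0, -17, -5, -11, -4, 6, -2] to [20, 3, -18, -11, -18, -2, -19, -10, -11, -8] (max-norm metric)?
34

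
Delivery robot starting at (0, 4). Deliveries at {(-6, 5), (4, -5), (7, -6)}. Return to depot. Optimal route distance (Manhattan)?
48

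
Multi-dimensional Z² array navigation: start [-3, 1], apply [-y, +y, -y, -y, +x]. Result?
(-2, -1)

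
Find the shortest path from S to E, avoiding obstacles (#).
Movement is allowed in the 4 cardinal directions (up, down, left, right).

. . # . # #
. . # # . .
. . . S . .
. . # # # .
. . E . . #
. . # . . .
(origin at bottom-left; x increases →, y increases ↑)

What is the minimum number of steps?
5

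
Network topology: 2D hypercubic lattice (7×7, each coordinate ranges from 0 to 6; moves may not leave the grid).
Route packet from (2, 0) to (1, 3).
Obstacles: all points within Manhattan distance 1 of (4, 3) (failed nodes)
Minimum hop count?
4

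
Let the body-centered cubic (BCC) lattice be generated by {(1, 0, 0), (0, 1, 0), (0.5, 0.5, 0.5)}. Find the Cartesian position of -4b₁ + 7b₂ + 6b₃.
(-1, 10, 3)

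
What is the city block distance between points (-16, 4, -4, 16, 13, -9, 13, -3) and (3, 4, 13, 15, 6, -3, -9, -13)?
82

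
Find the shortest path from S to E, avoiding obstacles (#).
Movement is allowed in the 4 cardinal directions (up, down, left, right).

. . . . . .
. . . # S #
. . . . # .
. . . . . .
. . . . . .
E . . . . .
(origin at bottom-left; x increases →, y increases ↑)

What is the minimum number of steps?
10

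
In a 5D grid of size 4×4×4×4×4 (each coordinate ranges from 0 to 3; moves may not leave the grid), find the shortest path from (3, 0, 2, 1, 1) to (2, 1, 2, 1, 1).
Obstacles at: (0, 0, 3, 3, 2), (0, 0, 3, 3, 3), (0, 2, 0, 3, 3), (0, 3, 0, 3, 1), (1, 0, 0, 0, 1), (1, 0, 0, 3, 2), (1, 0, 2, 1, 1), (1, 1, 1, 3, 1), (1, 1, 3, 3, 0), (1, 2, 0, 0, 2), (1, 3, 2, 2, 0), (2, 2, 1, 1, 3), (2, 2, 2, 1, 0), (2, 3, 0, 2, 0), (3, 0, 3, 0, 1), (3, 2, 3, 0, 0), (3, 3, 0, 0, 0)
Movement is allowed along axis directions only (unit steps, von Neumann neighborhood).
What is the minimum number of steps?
2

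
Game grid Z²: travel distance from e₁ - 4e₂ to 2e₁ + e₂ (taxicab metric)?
6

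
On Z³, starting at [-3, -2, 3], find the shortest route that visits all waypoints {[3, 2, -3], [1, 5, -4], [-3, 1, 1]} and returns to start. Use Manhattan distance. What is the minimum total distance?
40
(one optimal route: (-3, -2, 3) → (3, 2, -3) → (1, 5, -4) → (-3, 1, 1) → (-3, -2, 3))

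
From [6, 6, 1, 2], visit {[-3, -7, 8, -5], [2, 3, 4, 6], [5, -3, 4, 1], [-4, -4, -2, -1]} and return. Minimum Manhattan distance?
94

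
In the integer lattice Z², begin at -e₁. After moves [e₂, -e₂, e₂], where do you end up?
(-1, 1)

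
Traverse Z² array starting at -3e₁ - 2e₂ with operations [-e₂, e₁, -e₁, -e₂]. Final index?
(-3, -4)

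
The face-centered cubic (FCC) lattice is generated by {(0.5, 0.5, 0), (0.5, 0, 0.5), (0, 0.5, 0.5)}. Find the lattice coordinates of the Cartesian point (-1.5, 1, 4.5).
-5b₁ + 2b₂ + 7b₃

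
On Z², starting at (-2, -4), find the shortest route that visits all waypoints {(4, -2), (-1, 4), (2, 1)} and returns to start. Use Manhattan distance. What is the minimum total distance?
28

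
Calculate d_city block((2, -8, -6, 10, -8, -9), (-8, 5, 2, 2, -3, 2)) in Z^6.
55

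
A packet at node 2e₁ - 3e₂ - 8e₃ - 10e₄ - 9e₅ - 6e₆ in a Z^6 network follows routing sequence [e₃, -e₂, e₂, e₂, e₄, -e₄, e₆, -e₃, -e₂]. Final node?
(2, -3, -8, -10, -9, -5)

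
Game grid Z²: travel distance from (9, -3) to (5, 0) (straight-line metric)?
5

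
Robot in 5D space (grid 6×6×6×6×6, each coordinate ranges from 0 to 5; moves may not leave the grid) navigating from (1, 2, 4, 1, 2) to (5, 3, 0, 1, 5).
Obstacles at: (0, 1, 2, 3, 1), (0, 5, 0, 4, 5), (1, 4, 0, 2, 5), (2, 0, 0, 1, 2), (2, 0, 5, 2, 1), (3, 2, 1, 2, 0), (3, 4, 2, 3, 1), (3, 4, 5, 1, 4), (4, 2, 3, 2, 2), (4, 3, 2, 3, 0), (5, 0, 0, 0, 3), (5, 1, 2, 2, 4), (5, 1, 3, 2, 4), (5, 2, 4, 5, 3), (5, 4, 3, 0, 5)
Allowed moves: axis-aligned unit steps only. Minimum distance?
12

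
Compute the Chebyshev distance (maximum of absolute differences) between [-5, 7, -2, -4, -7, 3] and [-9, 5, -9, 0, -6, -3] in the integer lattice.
7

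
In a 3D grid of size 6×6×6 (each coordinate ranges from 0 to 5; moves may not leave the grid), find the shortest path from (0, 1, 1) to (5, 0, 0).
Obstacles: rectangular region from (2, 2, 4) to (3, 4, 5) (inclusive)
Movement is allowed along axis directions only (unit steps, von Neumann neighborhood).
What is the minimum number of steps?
7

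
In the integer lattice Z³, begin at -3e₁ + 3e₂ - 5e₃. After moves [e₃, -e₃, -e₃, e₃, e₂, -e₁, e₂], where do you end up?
(-4, 5, -5)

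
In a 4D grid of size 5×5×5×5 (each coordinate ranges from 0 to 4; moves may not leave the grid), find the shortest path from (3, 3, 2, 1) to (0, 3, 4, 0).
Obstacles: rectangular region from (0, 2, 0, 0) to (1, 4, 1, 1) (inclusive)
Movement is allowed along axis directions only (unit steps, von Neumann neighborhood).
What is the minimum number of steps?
6
(one shortest path: (3, 3, 2, 1) → (2, 3, 2, 1) → (1, 3, 2, 1) → (0, 3, 2, 1) → (0, 3, 3, 1) → (0, 3, 4, 1) → (0, 3, 4, 0))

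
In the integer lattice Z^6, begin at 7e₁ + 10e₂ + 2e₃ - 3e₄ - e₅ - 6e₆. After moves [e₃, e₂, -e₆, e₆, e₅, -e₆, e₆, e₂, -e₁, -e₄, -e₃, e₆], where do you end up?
(6, 12, 2, -4, 0, -5)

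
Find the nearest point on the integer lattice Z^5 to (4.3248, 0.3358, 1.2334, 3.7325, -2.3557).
(4, 0, 1, 4, -2)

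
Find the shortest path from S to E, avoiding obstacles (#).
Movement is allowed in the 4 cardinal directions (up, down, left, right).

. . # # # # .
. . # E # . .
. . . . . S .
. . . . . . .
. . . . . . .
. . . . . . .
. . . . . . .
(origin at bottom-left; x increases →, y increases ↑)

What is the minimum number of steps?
3
(one shortest path: (5, 4) → (4, 4) → (3, 4) → (3, 5))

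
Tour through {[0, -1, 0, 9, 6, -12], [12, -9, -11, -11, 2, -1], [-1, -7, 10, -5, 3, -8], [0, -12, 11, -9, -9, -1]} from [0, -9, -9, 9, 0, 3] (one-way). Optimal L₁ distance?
156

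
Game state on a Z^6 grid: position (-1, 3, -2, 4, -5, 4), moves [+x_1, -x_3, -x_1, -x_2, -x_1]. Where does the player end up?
(-2, 2, -3, 4, -5, 4)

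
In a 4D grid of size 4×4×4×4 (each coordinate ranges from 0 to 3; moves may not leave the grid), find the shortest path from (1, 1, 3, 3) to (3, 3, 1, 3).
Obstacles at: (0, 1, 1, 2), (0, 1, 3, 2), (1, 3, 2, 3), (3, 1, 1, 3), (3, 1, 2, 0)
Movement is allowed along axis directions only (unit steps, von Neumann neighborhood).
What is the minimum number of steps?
6
(one shortest path: (1, 1, 3, 3) → (2, 1, 3, 3) → (3, 1, 3, 3) → (3, 2, 3, 3) → (3, 3, 3, 3) → (3, 3, 2, 3) → (3, 3, 1, 3))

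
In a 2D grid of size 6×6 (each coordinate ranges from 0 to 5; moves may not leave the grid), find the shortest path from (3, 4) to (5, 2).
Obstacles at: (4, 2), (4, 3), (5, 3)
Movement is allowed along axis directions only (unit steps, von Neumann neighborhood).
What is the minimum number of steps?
6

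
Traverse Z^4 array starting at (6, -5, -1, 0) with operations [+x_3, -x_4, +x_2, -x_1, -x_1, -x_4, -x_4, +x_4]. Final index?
(4, -4, 0, -2)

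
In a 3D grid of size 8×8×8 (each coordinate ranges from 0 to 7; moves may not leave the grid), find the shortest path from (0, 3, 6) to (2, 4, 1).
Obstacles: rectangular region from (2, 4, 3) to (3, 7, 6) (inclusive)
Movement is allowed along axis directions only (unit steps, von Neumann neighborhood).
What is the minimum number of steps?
8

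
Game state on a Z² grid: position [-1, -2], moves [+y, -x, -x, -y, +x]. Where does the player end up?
(-2, -2)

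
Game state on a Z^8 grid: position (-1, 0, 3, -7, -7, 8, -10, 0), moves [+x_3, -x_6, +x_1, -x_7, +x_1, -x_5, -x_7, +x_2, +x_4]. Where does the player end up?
(1, 1, 4, -6, -8, 7, -12, 0)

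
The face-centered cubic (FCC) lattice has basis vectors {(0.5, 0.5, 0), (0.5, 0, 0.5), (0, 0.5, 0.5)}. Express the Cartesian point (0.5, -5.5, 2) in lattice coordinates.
-7b₁ + 8b₂ - 4b₃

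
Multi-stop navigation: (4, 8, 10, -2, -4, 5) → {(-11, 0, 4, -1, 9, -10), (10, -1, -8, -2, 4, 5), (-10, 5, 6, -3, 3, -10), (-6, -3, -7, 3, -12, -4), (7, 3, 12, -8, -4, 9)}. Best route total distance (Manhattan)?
180
(one optimal route: (4, 8, 10, -2, -4, 5) → (7, 3, 12, -8, -4, 9) → (10, -1, -8, -2, 4, 5) → (-6, -3, -7, 3, -12, -4) → (-11, 0, 4, -1, 9, -10) → (-10, 5, 6, -3, 3, -10))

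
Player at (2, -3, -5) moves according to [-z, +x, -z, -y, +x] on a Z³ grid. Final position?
(4, -4, -7)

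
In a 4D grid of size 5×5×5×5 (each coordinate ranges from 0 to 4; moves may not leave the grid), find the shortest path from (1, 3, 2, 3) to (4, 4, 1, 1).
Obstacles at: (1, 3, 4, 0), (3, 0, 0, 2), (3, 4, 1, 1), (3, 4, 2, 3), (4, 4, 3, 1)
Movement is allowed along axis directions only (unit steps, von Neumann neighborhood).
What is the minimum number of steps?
7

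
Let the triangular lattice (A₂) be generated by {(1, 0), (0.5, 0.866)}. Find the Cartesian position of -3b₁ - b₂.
(-3.5, -0.866)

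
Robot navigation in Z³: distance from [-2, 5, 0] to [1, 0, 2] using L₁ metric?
10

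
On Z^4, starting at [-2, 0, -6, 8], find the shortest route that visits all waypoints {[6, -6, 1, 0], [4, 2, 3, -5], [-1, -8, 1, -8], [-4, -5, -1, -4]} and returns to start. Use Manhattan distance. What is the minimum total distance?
100
(one optimal route: (-2, 0, -6, 8) → (4, 2, 3, -5) → (6, -6, 1, 0) → (-1, -8, 1, -8) → (-4, -5, -1, -4) → (-2, 0, -6, 8))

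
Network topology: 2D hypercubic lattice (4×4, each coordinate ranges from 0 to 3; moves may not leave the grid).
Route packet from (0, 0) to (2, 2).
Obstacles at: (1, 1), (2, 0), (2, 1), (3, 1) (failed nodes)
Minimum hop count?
4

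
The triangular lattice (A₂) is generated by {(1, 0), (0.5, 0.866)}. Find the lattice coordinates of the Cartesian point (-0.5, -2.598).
b₁ - 3b₂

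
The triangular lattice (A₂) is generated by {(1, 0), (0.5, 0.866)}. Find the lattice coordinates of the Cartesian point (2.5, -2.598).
4b₁ - 3b₂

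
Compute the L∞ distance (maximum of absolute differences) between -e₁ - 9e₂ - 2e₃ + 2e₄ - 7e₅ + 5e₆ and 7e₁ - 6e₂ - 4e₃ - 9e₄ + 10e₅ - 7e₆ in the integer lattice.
17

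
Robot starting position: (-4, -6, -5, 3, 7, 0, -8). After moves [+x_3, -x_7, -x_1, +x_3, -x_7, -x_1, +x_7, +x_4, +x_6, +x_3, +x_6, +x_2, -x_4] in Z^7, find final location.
(-6, -5, -2, 3, 7, 2, -9)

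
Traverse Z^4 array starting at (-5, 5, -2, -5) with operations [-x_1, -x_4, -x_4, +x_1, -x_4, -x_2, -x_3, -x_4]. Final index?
(-5, 4, -3, -9)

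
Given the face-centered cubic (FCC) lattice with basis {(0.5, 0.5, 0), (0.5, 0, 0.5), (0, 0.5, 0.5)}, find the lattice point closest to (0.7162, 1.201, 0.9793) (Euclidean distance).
(1, 1, 1)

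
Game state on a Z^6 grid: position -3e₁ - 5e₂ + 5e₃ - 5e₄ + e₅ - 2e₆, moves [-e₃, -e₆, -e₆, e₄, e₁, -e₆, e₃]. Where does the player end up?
(-2, -5, 5, -4, 1, -5)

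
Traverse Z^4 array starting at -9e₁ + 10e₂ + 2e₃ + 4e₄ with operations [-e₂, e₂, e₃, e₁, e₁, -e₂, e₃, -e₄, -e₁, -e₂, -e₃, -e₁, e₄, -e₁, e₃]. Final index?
(-10, 8, 4, 4)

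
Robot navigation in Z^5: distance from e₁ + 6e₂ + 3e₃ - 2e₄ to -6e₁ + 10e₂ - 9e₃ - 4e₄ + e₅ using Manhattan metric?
26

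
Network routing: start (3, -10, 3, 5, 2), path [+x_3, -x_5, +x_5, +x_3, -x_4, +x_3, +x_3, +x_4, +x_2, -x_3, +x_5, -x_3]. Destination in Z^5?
(3, -9, 5, 5, 3)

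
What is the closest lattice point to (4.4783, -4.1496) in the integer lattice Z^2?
(4, -4)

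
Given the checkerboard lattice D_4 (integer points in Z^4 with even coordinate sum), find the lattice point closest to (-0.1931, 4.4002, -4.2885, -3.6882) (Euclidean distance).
(0, 4, -4, -4)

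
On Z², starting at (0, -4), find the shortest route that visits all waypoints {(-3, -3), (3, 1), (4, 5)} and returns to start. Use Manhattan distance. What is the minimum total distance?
32
(one optimal route: (0, -4) → (-3, -3) → (3, 1) → (4, 5) → (0, -4))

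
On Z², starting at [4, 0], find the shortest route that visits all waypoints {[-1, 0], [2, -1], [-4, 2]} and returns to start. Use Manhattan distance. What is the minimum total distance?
22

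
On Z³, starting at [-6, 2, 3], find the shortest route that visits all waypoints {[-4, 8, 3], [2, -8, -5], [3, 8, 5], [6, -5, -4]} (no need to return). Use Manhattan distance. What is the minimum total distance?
50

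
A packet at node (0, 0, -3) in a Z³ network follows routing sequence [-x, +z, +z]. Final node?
(-1, 0, -1)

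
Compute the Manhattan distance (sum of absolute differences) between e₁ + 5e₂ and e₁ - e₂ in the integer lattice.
6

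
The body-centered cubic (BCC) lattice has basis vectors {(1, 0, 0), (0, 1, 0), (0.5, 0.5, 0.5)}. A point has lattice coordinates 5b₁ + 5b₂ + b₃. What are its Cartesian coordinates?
(5.5, 5.5, 0.5)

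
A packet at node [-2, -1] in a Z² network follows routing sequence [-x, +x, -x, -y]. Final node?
(-3, -2)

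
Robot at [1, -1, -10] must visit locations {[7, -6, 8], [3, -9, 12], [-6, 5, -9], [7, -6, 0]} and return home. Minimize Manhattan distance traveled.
98
(one optimal route: (1, -1, -10) → (3, -9, 12) → (7, -6, 8) → (7, -6, 0) → (-6, 5, -9) → (1, -1, -10))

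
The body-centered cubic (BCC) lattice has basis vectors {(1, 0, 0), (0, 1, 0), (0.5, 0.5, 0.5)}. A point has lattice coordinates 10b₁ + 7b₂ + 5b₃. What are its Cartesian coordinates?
(12.5, 9.5, 2.5)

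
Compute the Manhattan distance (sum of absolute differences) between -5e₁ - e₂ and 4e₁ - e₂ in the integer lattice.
9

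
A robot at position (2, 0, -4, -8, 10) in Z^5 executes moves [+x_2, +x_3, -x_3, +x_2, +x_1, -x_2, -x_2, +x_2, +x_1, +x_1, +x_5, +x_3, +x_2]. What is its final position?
(5, 2, -3, -8, 11)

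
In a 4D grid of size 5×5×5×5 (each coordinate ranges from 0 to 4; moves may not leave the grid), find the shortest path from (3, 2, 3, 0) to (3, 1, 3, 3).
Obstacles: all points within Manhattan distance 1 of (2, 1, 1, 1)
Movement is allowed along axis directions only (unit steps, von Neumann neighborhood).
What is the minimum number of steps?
4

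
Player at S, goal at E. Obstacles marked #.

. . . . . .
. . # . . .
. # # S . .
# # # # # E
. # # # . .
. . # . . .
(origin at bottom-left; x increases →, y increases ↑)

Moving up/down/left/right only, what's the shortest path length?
3
(one shortest path: (3, 3) → (4, 3) → (5, 3) → (5, 2))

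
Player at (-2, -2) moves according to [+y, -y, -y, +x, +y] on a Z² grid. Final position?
(-1, -2)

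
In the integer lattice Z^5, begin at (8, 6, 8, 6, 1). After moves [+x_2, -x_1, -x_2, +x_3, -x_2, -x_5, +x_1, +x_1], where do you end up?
(9, 5, 9, 6, 0)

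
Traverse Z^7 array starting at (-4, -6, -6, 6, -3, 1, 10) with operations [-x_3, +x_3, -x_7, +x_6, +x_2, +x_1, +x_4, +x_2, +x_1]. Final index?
(-2, -4, -6, 7, -3, 2, 9)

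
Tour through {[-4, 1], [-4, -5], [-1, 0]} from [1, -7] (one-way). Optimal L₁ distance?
17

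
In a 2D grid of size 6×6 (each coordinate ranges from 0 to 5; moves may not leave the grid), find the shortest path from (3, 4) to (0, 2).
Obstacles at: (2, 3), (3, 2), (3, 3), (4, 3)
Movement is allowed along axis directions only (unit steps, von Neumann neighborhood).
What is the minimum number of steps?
5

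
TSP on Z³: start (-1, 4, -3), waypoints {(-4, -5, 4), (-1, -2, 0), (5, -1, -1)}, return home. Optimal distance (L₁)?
50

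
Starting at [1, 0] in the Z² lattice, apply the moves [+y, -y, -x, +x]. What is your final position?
(1, 0)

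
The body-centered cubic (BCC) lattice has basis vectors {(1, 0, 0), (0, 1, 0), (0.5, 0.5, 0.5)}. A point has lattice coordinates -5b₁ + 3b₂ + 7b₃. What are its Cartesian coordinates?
(-1.5, 6.5, 3.5)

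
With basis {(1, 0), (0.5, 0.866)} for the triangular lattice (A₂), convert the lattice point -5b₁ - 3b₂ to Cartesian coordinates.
(-6.5, -2.598)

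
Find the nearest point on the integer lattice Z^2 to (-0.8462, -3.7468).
(-1, -4)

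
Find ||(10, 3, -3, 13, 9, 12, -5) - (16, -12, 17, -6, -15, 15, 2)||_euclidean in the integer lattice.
40.694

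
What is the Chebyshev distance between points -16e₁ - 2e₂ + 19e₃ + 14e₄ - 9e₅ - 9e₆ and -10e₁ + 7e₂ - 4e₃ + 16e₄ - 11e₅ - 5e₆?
23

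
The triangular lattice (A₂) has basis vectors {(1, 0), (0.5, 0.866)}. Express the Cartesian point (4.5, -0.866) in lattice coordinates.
5b₁ - b₂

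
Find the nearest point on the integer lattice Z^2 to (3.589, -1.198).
(4, -1)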